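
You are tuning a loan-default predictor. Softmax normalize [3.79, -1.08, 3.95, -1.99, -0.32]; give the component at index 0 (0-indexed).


Exponentials: e^3.79=44.2564, e^-1.08=0.3396, e^3.95=51.9354, e^-1.99=0.1367, e^-0.32=0.7261
Sum = 97.3942
Softmax = [0.4544, 0.0035, 0.5332, 0.0014, 0.0075]
p[0] = 44.2564/97.3942 = 0.4544

0.4544


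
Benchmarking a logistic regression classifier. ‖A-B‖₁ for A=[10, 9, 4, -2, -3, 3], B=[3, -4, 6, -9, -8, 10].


d = |10-3| + |9+ 4| + |4-6| + |-2+ 9| + |-3+ 8| + |3-10|
  = 7 + 13 + 2 + 7 + 5 + 7
  = 41

41


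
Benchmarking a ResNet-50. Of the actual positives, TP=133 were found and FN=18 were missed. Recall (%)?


Recall = TP/(TP+FN)
= 133/(133+18)
= 133/151 = 88.08%

88.08%


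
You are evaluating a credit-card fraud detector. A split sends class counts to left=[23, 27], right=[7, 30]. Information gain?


Parent = [30, 57], H_parent = 0.9294
H_left = 0.9954 (n=50), H_right = 0.6998 (n=37)
H_children = (50/87)·0.9954 + (37/87)·0.6998 = 0.8697
IG = 0.9294 - 0.8697 = 0.0597

0.0597


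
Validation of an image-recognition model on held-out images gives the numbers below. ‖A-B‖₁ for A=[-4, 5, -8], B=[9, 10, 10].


d = |-4-9| + |5-10| + |-8-10|
  = 13 + 5 + 18
  = 36

36


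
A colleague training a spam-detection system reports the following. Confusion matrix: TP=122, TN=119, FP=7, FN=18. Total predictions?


Total = TP + TN + FP + FN
= 122 + 119 + 7 + 18
= 266
(Predicted positive: 129, predicted negative: 137)

266


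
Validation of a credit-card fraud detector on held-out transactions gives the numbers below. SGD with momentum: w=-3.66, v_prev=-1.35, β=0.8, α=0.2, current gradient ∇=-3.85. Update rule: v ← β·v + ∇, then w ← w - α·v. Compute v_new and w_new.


v_new = 0.8·-1.35 - 3.85 = -1.08 - 3.85 = -4.93
w_new = -3.66 - 0.2·-4.93 = -3.66 + 0.986 = -2.674

v_new=-4.93, w_new=-2.674


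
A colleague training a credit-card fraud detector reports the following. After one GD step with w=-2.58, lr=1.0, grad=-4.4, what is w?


w_new = w - α·∇
= -2.58 - 1.0·-4.4
= -2.58 + 4.4
= 1.82

1.82


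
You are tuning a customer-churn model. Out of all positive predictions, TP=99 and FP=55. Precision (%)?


Precision = TP/(TP+FP)
= 99/(99+55)
= 99/154 = 64.29%

64.29%


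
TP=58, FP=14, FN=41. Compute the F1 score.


Precision = 58/72 = 0.8056
Recall = 58/99 = 0.5859
F1 = 2·P·R/(P+R) = 2·TP/(2·TP+FP+FN) = 116/(116+14+41) = 116/171 = 0.6784

0.6784


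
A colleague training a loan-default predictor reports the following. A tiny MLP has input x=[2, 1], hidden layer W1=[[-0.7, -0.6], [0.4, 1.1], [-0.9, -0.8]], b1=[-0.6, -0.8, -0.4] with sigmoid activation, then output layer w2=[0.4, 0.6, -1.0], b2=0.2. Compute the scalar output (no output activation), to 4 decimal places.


z1[0] = (-0.7)·(2) + (-0.6)·(1) - 0.6 = -2.6
z1[1] = (0.4)·(2) + (1.1)·(1) - 0.8 = 1.1
z1[2] = (-0.9)·(2) + (-0.8)·(1) - 0.4 = -3.0
h = sigmoid(z1) = [0.0691, 0.7503, 0.0474]
output = (0.4)·(0.0691) + (0.6)·(0.7503) + (-1.0)·(0.0474) + 0.2 = 0.6304

0.6304


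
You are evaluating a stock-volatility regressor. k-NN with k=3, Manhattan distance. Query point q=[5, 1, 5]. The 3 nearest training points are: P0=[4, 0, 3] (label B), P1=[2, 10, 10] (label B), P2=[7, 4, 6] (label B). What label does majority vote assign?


d(q,P0) = 4  (label B)
d(q,P1) = 17  (label B)
d(q,P2) = 6  (label B)
Votes: A=0, B=3
Majority → B

B


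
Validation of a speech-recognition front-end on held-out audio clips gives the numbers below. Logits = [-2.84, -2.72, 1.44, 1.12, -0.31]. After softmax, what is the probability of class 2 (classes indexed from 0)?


Exponentials: e^-2.84=0.0584, e^-2.72=0.0659, e^1.44=4.2207, e^1.12=3.0649, e^-0.31=0.7334
Sum = 8.1433
Softmax = [0.0072, 0.0081, 0.5183, 0.3764, 0.0901]
p[2] = 4.2207/8.1433 = 0.5183

0.5183


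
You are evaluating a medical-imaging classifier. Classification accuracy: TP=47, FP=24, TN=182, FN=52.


Accuracy = (TP+TN)/(TP+TN+FP+FN)
= (47+182)/(305)
= 229/305 = 75.08%

75.08%


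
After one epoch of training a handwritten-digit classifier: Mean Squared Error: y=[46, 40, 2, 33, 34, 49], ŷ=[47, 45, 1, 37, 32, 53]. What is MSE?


Squared errors: (46-47)²=1, (40-45)²=25, (2-1)²=1, (33-37)²=16, (34-32)²=4, (49-53)²=16
Sum = 63
MSE = 63/6 = 21/2

21/2


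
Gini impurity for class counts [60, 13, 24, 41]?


Probabilities: [60/138, 13/138, 24/138, 41/138] ≈ [0.4348, 0.0942, 0.1739, 0.2971]
Σpᵢ² = (3600 + 169 + 576 + 1681)/138² = 6026/19044
Gini = 1 - Σpᵢ² = 1 - 6026/19044 = 0.6836

0.6836


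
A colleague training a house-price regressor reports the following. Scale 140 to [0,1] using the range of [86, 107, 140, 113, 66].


min=66, max=140
(140-66)/(140-66) = 74/74 = 1.0

1.0


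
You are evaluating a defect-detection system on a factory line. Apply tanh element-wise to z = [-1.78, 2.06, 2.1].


tanh(-1.78) = -0.9447
tanh(2.06) = 0.968
tanh(2.1) = 0.9705
result = [-0.9447, 0.968, 0.9705]

[-0.9447, 0.968, 0.9705]


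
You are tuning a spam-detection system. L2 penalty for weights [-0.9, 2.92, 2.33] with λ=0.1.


‖w‖₂² = (-0.9)² + (2.92)² + (2.33)²
     = 0.81 + 8.5264 + 5.4289
     = 14.7653
λ·‖w‖₂² = 0.1·14.7653 = 1.47653

1.47653


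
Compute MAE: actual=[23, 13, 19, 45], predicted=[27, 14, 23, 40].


Absolute errors: |23-27|=4, |13-14|=1, |19-23|=4, |45-40|=5
Sum = 14
MAE = 14/4 = 7/2

7/2


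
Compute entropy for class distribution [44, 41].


Probabilities: [44/85, 41/85] ≈ [0.5176, 0.4824]
H = -((44/85)·log₂(44/85) + (41/85)·log₂(41/85))
  = 0.9991 bits

0.9991 bits


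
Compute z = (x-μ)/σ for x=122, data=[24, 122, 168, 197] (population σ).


μ = 127.75, σ = 65.5987
z = (122 - 127.75)/65.5987 = -0.0877

-0.0877


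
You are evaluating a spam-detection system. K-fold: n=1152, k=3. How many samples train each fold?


Fold size = 1152/3 = 384
Training per fold = 1152 - 384 = 768

768


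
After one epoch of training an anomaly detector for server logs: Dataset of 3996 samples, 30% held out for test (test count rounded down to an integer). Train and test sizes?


Test = ⌊3996·30/100⌋ = 1198
Train = 3996 - 1198 = 2798

Train: 2798, Test: 1198


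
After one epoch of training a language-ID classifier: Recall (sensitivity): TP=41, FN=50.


Recall = TP/(TP+FN)
= 41/(41+50)
= 41/91 = 45.05%

45.05%


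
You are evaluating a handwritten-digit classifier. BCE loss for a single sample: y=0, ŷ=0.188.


BCE = -[y·ln(p) + (1-y)·ln(1-p)]
= -0 - 1·ln(1-0.188)
= -ln(0.812) = 0.2083

0.2083


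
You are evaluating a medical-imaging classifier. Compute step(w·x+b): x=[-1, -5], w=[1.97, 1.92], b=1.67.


z = (-1)·(1.97) + (-5)·(1.92) + 1.67
  = -9.9
step(z) = 0 (z<0)

0


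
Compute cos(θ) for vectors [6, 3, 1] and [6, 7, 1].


A·B = 6·6 + 3·7 + 1·1 = 58
‖A‖ = √46 = 6.7823, ‖B‖ = √86 = 9.2736
cos = 58/(√46·√86) = 58/√3956 = 0.9221

0.9221


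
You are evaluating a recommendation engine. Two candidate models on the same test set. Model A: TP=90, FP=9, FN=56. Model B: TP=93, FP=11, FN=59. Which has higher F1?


Model A: P=90/99=0.9091, R=90/146=0.6164, F1=2PR/(P+R)=2TP/(2TP+FP+FN)=180/245=0.7347
Model B: P=93/104=0.8942, R=93/152=0.6118, F1=2PR/(P+R)=2TP/(2TP+FP+FN)=186/256=0.7266
0.7347 > 0.7266 → Model A

Model A


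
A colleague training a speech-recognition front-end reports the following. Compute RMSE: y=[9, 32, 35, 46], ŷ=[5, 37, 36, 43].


MSE = 51/4 = 12.75
RMSE = √(51/4) = 3.5707

3.5707


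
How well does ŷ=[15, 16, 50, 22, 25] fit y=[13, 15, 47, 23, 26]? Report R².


ȳ = 24.8
SS_res = Σ(y-ŷ)² = 16
SS_tot = Σ(y-ȳ)² = 732.8
R² = 1 - SS_res/SS_tot = 1 - 0.0218 = 0.9782

0.9782


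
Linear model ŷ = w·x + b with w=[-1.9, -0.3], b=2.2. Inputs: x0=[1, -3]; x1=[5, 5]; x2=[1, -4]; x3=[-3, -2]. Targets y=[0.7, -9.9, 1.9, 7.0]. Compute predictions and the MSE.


ŷ0 = (-1.9)·(1) + (-0.3)·(-3) + 2.2 = 1.2
ŷ1 = (-1.9)·(5) + (-0.3)·(5) + 2.2 = -8.8
ŷ2 = (-1.9)·(1) + (-0.3)·(-4) + 2.2 = 1.5
ŷ3 = (-1.9)·(-3) + (-0.3)·(-2) + 2.2 = 8.5
errors² = [0.25, 1.21, 0.16, 2.25]
MSE = 3.8700/4 = 0.9675

0.9675


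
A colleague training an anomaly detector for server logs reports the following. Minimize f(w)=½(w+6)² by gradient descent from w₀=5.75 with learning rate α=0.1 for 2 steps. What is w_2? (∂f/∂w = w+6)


step 1: grad = 5.75+6 = 11.75; w = 5.75 - 0.1·(11.75) = 4.575
step 2: grad = 4.575+6 = 10.575; w = 4.575 - 0.1·(10.575) = 3.5175

3.5175


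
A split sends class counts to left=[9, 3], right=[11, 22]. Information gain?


Parent = [20, 25], H_parent = 0.9911
H_left = 0.8113 (n=12), H_right = 0.9183 (n=33)
H_children = (12/45)·0.8113 + (33/45)·0.9183 = 0.8898
IG = 0.9911 - 0.8898 = 0.1013

0.1013


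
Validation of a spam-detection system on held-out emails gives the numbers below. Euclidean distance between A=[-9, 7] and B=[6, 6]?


d = √((-9-6)² + (7-6)²)
  = √(225 + 1)
  = √226 = 15.0333

15.0333


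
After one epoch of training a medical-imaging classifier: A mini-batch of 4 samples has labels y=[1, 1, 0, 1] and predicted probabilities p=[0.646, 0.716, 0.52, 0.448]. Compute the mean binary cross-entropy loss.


L[0] = -ln(0.646) = 0.437
L[1] = -ln(0.716) = 0.3341
L[2] = -ln(1-0.52) = -ln(0.48) = 0.734
L[3] = -ln(0.448) = 0.803
mean = (0.437 + 0.3341 + 0.734 + 0.803)/4 = 0.577

0.577


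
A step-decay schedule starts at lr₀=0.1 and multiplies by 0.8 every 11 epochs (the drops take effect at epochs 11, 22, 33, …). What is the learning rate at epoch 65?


n_drops = ⌊65/11⌋ = 5
lr = 0.1·0.8^5 = 0.1·0.32768 = 0.032768

0.032768


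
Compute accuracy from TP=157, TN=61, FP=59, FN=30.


Accuracy = (TP+TN)/(TP+TN+FP+FN)
= (157+61)/(307)
= 218/307 = 71.01%

71.01%


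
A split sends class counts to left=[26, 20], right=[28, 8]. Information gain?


Parent = [54, 28], H_parent = 0.9262
H_left = 0.9877 (n=46), H_right = 0.7642 (n=36)
H_children = (46/82)·0.9877 + (36/82)·0.7642 = 0.8896
IG = 0.9262 - 0.8896 = 0.0366

0.0366


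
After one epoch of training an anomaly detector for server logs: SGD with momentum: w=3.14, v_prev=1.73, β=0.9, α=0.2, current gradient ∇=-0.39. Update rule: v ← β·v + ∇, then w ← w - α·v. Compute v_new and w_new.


v_new = 0.9·1.73 - 0.39 = 1.557 - 0.39 = 1.167
w_new = 3.14 - 0.2·1.167 = 3.14 - 0.2334 = 2.9066

v_new=1.167, w_new=2.9066


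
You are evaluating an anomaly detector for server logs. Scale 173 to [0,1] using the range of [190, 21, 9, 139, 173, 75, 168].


min=9, max=190
(173-9)/(190-9) = 164/181 = 0.9061

0.9061


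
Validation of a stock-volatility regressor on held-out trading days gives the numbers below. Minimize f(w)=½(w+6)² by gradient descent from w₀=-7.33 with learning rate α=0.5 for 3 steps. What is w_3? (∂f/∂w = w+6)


step 1: grad = -7.33+6 = -1.33; w = -7.33 - 0.5·(-1.33) = -6.665
step 2: grad = -6.665+6 = -0.665; w = -6.665 - 0.5·(-0.665) = -6.3325
step 3: grad = -6.3325+6 = -0.3325; w = -6.3325 - 0.5·(-0.3325) = -6.16625

-6.16625


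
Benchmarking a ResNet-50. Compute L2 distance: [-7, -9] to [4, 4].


d = √((-7-4)² + (-9-4)²)
  = √(121 + 169)
  = √290 = 17.0294

17.0294


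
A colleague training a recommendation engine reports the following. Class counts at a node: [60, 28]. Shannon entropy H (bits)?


Probabilities: [60/88, 28/88] ≈ [0.6818, 0.3182]
H = -((60/88)·log₂(60/88) + (28/88)·log₂(28/88))
  = 0.9024 bits

0.9024 bits


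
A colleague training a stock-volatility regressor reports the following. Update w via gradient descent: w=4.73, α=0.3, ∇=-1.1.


w_new = w - α·∇
= 4.73 - 0.3·-1.1
= 4.73 + 0.33
= 5.06

5.06


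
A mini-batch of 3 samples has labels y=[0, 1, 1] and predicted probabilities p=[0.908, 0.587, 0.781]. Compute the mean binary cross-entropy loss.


L[0] = -ln(1-0.908) = -ln(0.092) = 2.386
L[1] = -ln(0.587) = 0.5327
L[2] = -ln(0.781) = 0.2472
mean = (2.386 + 0.5327 + 0.2472)/3 = 1.0553

1.0553


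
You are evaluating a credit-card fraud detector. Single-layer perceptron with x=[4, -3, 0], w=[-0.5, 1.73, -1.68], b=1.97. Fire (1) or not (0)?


z = (4)·(-0.5) + (-3)·(1.73) + (0)·(-1.68) + 1.97
  = -5.22
step(z) = 0 (z<0)

0


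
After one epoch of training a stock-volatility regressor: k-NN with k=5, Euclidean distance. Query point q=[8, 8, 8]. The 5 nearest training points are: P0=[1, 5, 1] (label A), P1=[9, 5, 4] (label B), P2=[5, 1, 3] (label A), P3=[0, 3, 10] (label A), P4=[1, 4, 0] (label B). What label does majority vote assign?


d(q,P0) = 10.3441  (label A)
d(q,P1) = 5.099  (label B)
d(q,P2) = 9.1104  (label A)
d(q,P3) = 9.6437  (label A)
d(q,P4) = 11.3578  (label B)
Votes: A=3, B=2
Majority → A

A


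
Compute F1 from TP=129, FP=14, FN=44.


Precision = 129/143 = 0.9021
Recall = 129/173 = 0.7457
F1 = 2·P·R/(P+R) = 2·TP/(2·TP+FP+FN) = 258/(258+14+44) = 258/316 = 0.8165

0.8165


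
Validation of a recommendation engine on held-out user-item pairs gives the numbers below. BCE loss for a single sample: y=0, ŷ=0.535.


BCE = -[y·ln(p) + (1-y)·ln(1-p)]
= -0 - 1·ln(1-0.535)
= -ln(0.465) = 0.7657

0.7657


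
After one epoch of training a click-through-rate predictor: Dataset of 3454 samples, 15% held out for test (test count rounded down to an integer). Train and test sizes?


Test = ⌊3454·15/100⌋ = 518
Train = 3454 - 518 = 2936

Train: 2936, Test: 518


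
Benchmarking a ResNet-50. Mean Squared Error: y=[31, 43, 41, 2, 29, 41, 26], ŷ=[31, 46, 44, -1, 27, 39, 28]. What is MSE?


Squared errors: (31-31)²=0, (43-46)²=9, (41-44)²=9, (2+ 1)²=9, (29-27)²=4, (41-39)²=4, (26-28)²=4
Sum = 39
MSE = 39/7 = 39/7

39/7


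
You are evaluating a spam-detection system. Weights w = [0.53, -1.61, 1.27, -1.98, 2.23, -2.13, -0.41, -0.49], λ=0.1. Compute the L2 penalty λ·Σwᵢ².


‖w‖₂² = (0.53)² + (-1.61)² + (1.27)² + (-1.98)² + (2.23)² + (-2.13)² + (-0.41)² + (-0.49)²
     = 0.2809 + 2.5921 + 1.6129 + 3.9204 + 4.9729 + 4.5369 + 0.1681 + 0.2401
     = 18.3243
λ·‖w‖₂² = 0.1·18.3243 = 1.83243

1.83243


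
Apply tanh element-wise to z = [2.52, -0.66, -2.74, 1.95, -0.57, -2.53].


tanh(2.52) = 0.9871
tanh(-0.66) = -0.5784
tanh(-2.74) = -0.9917
tanh(1.95) = 0.9603
tanh(-0.57) = -0.5154
tanh(-2.53) = -0.9874
result = [0.9871, -0.5784, -0.9917, 0.9603, -0.5154, -0.9874]

[0.9871, -0.5784, -0.9917, 0.9603, -0.5154, -0.9874]


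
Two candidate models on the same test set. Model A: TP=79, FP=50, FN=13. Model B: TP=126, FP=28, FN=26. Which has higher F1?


Model A: P=79/129=0.6124, R=79/92=0.8587, F1=2PR/(P+R)=2TP/(2TP+FP+FN)=158/221=0.7149
Model B: P=126/154=0.8182, R=126/152=0.8289, F1=2PR/(P+R)=2TP/(2TP+FP+FN)=252/306=0.8235
0.7149 < 0.8235 → Model B

Model B


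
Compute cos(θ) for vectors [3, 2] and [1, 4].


A·B = 3·1 + 2·4 = 11
‖A‖ = √13 = 3.6056, ‖B‖ = √17 = 4.1231
cos = 11/(√13·√17) = 11/√221 = 0.7399

0.7399


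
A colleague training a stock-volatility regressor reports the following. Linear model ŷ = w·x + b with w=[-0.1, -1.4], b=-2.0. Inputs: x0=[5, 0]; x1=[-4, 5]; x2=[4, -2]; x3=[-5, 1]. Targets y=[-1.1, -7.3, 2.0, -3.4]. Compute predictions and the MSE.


ŷ0 = (-0.1)·(5) + (-1.4)·(0) - 2.0 = -2.5
ŷ1 = (-0.1)·(-4) + (-1.4)·(5) - 2.0 = -8.6
ŷ2 = (-0.1)·(4) + (-1.4)·(-2) - 2.0 = 0.4
ŷ3 = (-0.1)·(-5) + (-1.4)·(1) - 2.0 = -2.9
errors² = [1.96, 1.69, 2.56, 0.25]
MSE = 6.4600/4 = 1.615

1.615


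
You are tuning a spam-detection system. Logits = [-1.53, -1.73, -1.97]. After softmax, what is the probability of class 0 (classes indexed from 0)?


Exponentials: e^-1.53=0.2165, e^-1.73=0.1773, e^-1.97=0.1395
Sum = 0.5333
Softmax = [0.406, 0.3324, 0.2615]
p[0] = 0.2165/0.5333 = 0.406

0.406


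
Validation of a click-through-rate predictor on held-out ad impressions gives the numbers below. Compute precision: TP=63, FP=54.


Precision = TP/(TP+FP)
= 63/(63+54)
= 63/117 = 53.85%

53.85%


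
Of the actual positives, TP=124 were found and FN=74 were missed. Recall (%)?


Recall = TP/(TP+FN)
= 124/(124+74)
= 124/198 = 62.63%

62.63%


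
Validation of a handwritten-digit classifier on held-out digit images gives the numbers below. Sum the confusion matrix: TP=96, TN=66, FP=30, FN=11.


Total = TP + TN + FP + FN
= 96 + 66 + 30 + 11
= 203
(Predicted positive: 126, predicted negative: 77)

203


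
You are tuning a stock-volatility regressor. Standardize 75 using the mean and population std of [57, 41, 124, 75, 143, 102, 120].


μ = 94.5714, σ = 35.0055
z = (75 - 94.5714)/35.0055 = -0.5591

-0.5591


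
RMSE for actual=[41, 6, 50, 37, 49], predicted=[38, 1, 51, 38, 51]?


MSE = 40/5 = 8
RMSE = √(40/5) = 2.8284

2.8284


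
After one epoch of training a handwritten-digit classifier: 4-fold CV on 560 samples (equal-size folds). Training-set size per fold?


Fold size = 560/4 = 140
Training per fold = 560 - 140 = 420

420


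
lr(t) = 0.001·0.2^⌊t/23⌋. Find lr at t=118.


n_drops = ⌊118/23⌋ = 5
lr = 0.001·0.2^5 = 0.001·0.00032 = 0.00000032

0.00000032


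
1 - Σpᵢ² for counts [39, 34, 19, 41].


Probabilities: [39/133, 34/133, 19/133, 41/133] ≈ [0.2932, 0.2556, 0.1429, 0.3083]
Σpᵢ² = (1521 + 1156 + 361 + 1681)/133² = 4719/17689
Gini = 1 - Σpᵢ² = 1 - 4719/17689 = 0.7332

0.7332


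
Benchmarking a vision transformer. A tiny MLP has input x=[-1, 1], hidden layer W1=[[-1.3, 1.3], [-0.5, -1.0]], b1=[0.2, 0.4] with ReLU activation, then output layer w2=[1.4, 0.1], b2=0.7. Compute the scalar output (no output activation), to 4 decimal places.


z1[0] = (-1.3)·(-1) + (1.3)·(1) + 0.2 = 2.8
z1[1] = (-0.5)·(-1) + (-1.0)·(1) + 0.4 = -0.1
h = ReLU(z1) = [2.8, 0.0]
output = (1.4)·(2.8) + (0.1)·(0.0) + 0.7 = 4.62

4.62


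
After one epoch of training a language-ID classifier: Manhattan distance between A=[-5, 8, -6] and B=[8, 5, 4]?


d = |-5-8| + |8-5| + |-6-4|
  = 13 + 3 + 10
  = 26

26


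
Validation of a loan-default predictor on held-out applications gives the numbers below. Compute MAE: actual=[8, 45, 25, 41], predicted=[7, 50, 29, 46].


Absolute errors: |8-7|=1, |45-50|=5, |25-29|=4, |41-46|=5
Sum = 15
MAE = 15/4 = 15/4

15/4


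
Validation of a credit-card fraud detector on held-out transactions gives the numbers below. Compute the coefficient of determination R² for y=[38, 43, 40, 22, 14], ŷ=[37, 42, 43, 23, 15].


ȳ = 31.4
SS_res = Σ(y-ŷ)² = 13
SS_tot = Σ(y-ȳ)² = 643.2
R² = 1 - SS_res/SS_tot = 1 - 0.0202 = 0.9798

0.9798


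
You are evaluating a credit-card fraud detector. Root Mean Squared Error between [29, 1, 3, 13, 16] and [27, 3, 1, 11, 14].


MSE = 20/5 = 4
RMSE = √(20/5) = 2.0

2.0


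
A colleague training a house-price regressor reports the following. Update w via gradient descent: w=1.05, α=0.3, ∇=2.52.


w_new = w - α·∇
= 1.05 - 0.3·2.52
= 1.05 - 0.756
= 0.294

0.294


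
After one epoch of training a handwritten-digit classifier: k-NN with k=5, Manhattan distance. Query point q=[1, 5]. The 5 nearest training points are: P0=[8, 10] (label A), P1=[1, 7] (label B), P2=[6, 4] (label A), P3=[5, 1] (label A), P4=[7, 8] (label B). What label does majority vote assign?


d(q,P0) = 12  (label A)
d(q,P1) = 2  (label B)
d(q,P2) = 6  (label A)
d(q,P3) = 8  (label A)
d(q,P4) = 9  (label B)
Votes: A=3, B=2
Majority → A

A


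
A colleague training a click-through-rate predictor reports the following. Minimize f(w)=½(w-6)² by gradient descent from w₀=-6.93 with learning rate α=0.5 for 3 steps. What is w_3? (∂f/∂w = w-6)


step 1: grad = -6.93-6 = -12.93; w = -6.93 - 0.5·(-12.93) = -0.465
step 2: grad = -0.465-6 = -6.465; w = -0.465 - 0.5·(-6.465) = 2.7675
step 3: grad = 2.7675-6 = -3.2325; w = 2.7675 - 0.5·(-3.2325) = 4.38375

4.38375


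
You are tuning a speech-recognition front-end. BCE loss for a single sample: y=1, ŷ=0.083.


BCE = -[y·ln(p) + (1-y)·ln(1-p)]
= -1·ln(0.083) - 0
= -ln(0.083) = 2.4889

2.4889


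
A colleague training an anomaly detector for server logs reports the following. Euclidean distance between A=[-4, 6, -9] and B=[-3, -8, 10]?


d = √((-4+ 3)² + (6+ 8)² + (-9-10)²)
  = √(1 + 196 + 361)
  = √558 = 23.622

23.622


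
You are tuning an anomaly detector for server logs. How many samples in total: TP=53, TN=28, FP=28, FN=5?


Total = TP + TN + FP + FN
= 53 + 28 + 28 + 5
= 114
(Predicted positive: 81, predicted negative: 33)

114


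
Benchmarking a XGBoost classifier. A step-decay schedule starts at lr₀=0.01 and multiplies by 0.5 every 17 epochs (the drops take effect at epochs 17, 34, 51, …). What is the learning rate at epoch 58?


n_drops = ⌊58/17⌋ = 3
lr = 0.01·0.5^3 = 0.01·0.125 = 0.00125

0.00125


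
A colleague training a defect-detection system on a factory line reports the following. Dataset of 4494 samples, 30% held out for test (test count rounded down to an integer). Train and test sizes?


Test = ⌊4494·30/100⌋ = 1348
Train = 4494 - 1348 = 3146

Train: 3146, Test: 1348


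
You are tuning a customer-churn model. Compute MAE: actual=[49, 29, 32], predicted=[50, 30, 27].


Absolute errors: |49-50|=1, |29-30|=1, |32-27|=5
Sum = 7
MAE = 7/3 = 7/3

7/3


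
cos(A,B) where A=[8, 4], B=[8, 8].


A·B = 8·8 + 4·8 = 96
‖A‖ = √80 = 8.9443, ‖B‖ = √128 = 11.3137
cos = 96/(√80·√128) = 96/√10240 = 0.9487

0.9487


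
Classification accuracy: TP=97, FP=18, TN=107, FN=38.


Accuracy = (TP+TN)/(TP+TN+FP+FN)
= (97+107)/(260)
= 204/260 = 78.46%

78.46%


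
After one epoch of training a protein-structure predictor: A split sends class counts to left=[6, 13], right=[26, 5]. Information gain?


Parent = [32, 18], H_parent = 0.9427
H_left = 0.8997 (n=19), H_right = 0.6374 (n=31)
H_children = (19/50)·0.8997 + (31/50)·0.6374 = 0.7371
IG = 0.9427 - 0.7371 = 0.2056

0.2056


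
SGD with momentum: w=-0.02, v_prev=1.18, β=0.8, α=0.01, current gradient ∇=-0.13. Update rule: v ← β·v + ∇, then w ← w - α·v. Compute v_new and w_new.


v_new = 0.8·1.18 - 0.13 = 0.944 - 0.13 = 0.814
w_new = -0.02 - 0.01·0.814 = -0.02 - 0.00814 = -0.02814

v_new=0.814, w_new=-0.02814


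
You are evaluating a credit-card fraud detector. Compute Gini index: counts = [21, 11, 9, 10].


Probabilities: [21/51, 11/51, 9/51, 10/51] ≈ [0.4118, 0.2157, 0.1765, 0.1961]
Σpᵢ² = (441 + 121 + 81 + 100)/51² = 743/2601
Gini = 1 - Σpᵢ² = 1 - 743/2601 = 0.7143

0.7143


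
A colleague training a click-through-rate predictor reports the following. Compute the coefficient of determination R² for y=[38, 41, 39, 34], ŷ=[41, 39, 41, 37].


ȳ = 38
SS_res = Σ(y-ŷ)² = 26
SS_tot = Σ(y-ȳ)² = 26
R² = 1 - SS_res/SS_tot = 1 - 1 = 0.0

0.0


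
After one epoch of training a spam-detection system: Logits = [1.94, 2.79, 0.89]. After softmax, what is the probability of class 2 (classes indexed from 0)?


Exponentials: e^1.94=6.9588, e^2.79=16.281, e^0.89=2.4351
Sum = 25.6749
Softmax = [0.271, 0.6341, 0.0948]
p[2] = 2.4351/25.6749 = 0.0948

0.0948


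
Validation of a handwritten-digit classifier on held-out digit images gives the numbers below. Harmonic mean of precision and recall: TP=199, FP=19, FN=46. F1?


Precision = 199/218 = 0.9128
Recall = 199/245 = 0.8122
F1 = 2·P·R/(P+R) = 2·TP/(2·TP+FP+FN) = 398/(398+19+46) = 398/463 = 0.8596

0.8596


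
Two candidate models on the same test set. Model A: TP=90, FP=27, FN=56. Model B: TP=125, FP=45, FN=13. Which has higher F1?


Model A: P=90/117=0.7692, R=90/146=0.6164, F1=2PR/(P+R)=2TP/(2TP+FP+FN)=180/263=0.6844
Model B: P=125/170=0.7353, R=125/138=0.9058, F1=2PR/(P+R)=2TP/(2TP+FP+FN)=250/308=0.8117
0.6844 < 0.8117 → Model B

Model B


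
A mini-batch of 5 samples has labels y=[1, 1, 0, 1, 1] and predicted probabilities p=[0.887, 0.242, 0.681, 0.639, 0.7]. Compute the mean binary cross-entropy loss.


L[0] = -ln(0.887) = 0.1199
L[1] = -ln(0.242) = 1.4188
L[2] = -ln(1-0.681) = -ln(0.319) = 1.1426
L[3] = -ln(0.639) = 0.4479
L[4] = -ln(0.7) = 0.3567
mean = (0.1199 + 1.4188 + 1.1426 + 0.4479 + 0.3567)/5 = 0.6972

0.6972


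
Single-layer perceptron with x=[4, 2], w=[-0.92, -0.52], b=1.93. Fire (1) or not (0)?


z = (4)·(-0.92) + (2)·(-0.52) + 1.93
  = -2.79
step(z) = 0 (z<0)

0


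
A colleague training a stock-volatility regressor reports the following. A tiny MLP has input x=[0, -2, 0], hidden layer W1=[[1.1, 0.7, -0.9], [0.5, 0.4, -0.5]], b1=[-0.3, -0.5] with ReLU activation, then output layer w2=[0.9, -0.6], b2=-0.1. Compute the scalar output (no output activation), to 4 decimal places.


z1[0] = (1.1)·(0) + (0.7)·(-2) + (-0.9)·(0) - 0.3 = -1.7
z1[1] = (0.5)·(0) + (0.4)·(-2) + (-0.5)·(0) - 0.5 = -1.3
h = ReLU(z1) = [0.0, 0.0]
output = (0.9)·(0.0) + (-0.6)·(0.0) - 0.1 = -0.1

-0.1


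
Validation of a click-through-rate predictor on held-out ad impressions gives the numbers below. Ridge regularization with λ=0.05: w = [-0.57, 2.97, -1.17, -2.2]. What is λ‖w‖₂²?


‖w‖₂² = (-0.57)² + (2.97)² + (-1.17)² + (-2.2)²
     = 0.3249 + 8.8209 + 1.3689 + 4.84
     = 15.3547
λ·‖w‖₂² = 0.05·15.3547 = 0.767735

0.767735


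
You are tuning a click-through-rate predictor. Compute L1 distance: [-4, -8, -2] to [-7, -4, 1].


d = |-4+ 7| + |-8+ 4| + |-2-1|
  = 3 + 4 + 3
  = 10

10


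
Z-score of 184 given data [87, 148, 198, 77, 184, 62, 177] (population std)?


μ = 133.2857, σ = 52.4805
z = (184 - 133.2857)/52.4805 = 0.9663

0.9663


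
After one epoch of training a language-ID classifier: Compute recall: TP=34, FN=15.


Recall = TP/(TP+FN)
= 34/(34+15)
= 34/49 = 69.39%

69.39%


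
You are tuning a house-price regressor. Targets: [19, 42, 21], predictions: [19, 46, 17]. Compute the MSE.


Squared errors: (19-19)²=0, (42-46)²=16, (21-17)²=16
Sum = 32
MSE = 32/3 = 32/3

32/3


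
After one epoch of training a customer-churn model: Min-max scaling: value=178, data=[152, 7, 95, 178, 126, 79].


min=7, max=178
(178-7)/(178-7) = 171/171 = 1.0

1.0


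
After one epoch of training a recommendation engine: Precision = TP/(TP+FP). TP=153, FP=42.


Precision = TP/(TP+FP)
= 153/(153+42)
= 153/195 = 78.46%

78.46%


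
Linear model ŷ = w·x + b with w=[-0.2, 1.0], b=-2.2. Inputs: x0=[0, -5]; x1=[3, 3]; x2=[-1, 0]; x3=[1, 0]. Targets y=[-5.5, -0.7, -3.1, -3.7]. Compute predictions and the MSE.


ŷ0 = (-0.2)·(0) + (1.0)·(-5) - 2.2 = -7.2
ŷ1 = (-0.2)·(3) + (1.0)·(3) - 2.2 = 0.2
ŷ2 = (-0.2)·(-1) + (1.0)·(0) - 2.2 = -2.0
ŷ3 = (-0.2)·(1) + (1.0)·(0) - 2.2 = -2.4
errors² = [2.89, 0.81, 1.21, 1.69]
MSE = 6.6000/4 = 1.65

1.65


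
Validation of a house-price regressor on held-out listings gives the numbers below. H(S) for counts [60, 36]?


Probabilities: [60/96, 36/96] ≈ [0.625, 0.375]
H = -((60/96)·log₂(60/96) + (36/96)·log₂(36/96))
  = 0.9544 bits

0.9544 bits


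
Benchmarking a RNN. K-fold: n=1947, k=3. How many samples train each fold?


Fold size = 1947/3 = 649
Training per fold = 1947 - 649 = 1298

1298


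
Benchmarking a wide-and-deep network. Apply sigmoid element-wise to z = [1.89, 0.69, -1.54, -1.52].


σ(1.89) = 1/(1+e^-1.89) = 0.8688
σ(0.69) = 1/(1+e^-0.69) = 0.666
σ(-1.54) = 1/(1+e^1.54) = 0.1765
σ(-1.52) = 1/(1+e^1.52) = 0.1795
result = [0.8688, 0.666, 0.1765, 0.1795]

[0.8688, 0.666, 0.1765, 0.1795]


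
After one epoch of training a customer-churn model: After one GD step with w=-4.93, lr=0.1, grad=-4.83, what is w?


w_new = w - α·∇
= -4.93 - 0.1·-4.83
= -4.93 + 0.483
= -4.447

-4.447


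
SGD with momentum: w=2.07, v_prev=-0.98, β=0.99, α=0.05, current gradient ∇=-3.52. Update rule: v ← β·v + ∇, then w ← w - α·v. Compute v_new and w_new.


v_new = 0.99·-0.98 - 3.52 = -0.9702 - 3.52 = -4.4902
w_new = 2.07 - 0.05·-4.4902 = 2.07 + 0.22451 = 2.29451

v_new=-4.4902, w_new=2.29451


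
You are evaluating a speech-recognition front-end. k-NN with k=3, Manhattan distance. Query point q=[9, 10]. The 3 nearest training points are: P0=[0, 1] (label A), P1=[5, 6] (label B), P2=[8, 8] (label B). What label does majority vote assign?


d(q,P0) = 18  (label A)
d(q,P1) = 8  (label B)
d(q,P2) = 3  (label B)
Votes: A=1, B=2
Majority → B

B


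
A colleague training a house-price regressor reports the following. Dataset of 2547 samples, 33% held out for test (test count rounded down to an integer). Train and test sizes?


Test = ⌊2547·33/100⌋ = 840
Train = 2547 - 840 = 1707

Train: 1707, Test: 840


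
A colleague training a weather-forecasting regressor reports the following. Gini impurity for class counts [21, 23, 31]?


Probabilities: [21/75, 23/75, 31/75] ≈ [0.28, 0.3067, 0.4133]
Σpᵢ² = (441 + 529 + 961)/75² = 1931/5625
Gini = 1 - Σpᵢ² = 1 - 1931/5625 = 0.6567

0.6567


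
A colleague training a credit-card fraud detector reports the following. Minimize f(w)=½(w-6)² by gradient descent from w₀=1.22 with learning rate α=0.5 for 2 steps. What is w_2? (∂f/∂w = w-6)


step 1: grad = 1.22-6 = -4.78; w = 1.22 - 0.5·(-4.78) = 3.61
step 2: grad = 3.61-6 = -2.39; w = 3.61 - 0.5·(-2.39) = 4.805

4.805


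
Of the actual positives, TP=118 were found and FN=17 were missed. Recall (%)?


Recall = TP/(TP+FN)
= 118/(118+17)
= 118/135 = 87.41%

87.41%


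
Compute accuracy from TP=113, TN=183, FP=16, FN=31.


Accuracy = (TP+TN)/(TP+TN+FP+FN)
= (113+183)/(343)
= 296/343 = 86.3%

86.3%


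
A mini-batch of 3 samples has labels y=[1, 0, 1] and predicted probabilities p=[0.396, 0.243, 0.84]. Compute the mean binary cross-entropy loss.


L[0] = -ln(0.396) = 0.9263
L[1] = -ln(1-0.243) = -ln(0.757) = 0.2784
L[2] = -ln(0.84) = 0.1744
mean = (0.9263 + 0.2784 + 0.1744)/3 = 0.4597

0.4597


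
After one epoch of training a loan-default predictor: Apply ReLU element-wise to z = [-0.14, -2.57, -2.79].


ReLU(-0.14) = max(0, -0.14) = 0.0
ReLU(-2.57) = max(0, -2.57) = 0.0
ReLU(-2.79) = max(0, -2.79) = 0.0
result = [0.0, 0.0, 0.0]

[0.0, 0.0, 0.0]


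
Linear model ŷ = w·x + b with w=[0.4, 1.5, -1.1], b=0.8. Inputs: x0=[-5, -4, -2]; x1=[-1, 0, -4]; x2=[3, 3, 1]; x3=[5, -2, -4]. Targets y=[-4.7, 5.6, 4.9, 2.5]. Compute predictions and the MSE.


ŷ0 = (0.4)·(-5) + (1.5)·(-4) + (-1.1)·(-2) + 0.8 = -5.0
ŷ1 = (0.4)·(-1) + (1.5)·(0) + (-1.1)·(-4) + 0.8 = 4.8
ŷ2 = (0.4)·(3) + (1.5)·(3) + (-1.1)·(1) + 0.8 = 5.4
ŷ3 = (0.4)·(5) + (1.5)·(-2) + (-1.1)·(-4) + 0.8 = 4.2
errors² = [0.09, 0.64, 0.25, 2.89]
MSE = 3.8700/4 = 0.9675

0.9675


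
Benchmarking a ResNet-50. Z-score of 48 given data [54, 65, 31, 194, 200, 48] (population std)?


μ = 98.6667, σ = 70.2749
z = (48 - 98.6667)/70.2749 = -0.721

-0.721


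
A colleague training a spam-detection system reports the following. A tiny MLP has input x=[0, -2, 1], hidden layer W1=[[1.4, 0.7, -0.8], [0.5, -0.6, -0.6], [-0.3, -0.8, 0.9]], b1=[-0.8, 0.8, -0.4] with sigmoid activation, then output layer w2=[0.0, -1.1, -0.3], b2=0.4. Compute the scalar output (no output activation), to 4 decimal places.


z1[0] = (1.4)·(0) + (0.7)·(-2) + (-0.8)·(1) - 0.8 = -3.0
z1[1] = (0.5)·(0) + (-0.6)·(-2) + (-0.6)·(1) + 0.8 = 1.4
z1[2] = (-0.3)·(0) + (-0.8)·(-2) + (0.9)·(1) - 0.4 = 2.1
h = sigmoid(z1) = [0.0474, 0.8022, 0.8909]
output = (0.0)·(0.0474) + (-1.1)·(0.8022) + (-0.3)·(0.8909) + 0.4 = -0.7497

-0.7497


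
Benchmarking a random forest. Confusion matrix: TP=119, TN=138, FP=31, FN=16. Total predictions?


Total = TP + TN + FP + FN
= 119 + 138 + 31 + 16
= 304
(Predicted positive: 150, predicted negative: 154)

304


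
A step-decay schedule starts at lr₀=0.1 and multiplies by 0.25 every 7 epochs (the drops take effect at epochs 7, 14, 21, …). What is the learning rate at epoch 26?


n_drops = ⌊26/7⌋ = 3
lr = 0.1·0.25^3 = 0.1·0.015625 = 0.0015625

0.0015625


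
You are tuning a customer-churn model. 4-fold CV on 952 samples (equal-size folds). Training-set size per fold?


Fold size = 952/4 = 238
Training per fold = 952 - 238 = 714

714


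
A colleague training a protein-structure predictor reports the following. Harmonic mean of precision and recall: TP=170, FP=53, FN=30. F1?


Precision = 170/223 = 0.7623
Recall = 170/200 = 0.85
F1 = 2·P·R/(P+R) = 2·TP/(2·TP+FP+FN) = 340/(340+53+30) = 340/423 = 0.8038

0.8038


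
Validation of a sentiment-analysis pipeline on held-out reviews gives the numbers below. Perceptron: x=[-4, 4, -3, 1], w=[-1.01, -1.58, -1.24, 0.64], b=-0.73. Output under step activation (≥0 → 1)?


z = (-4)·(-1.01) + (4)·(-1.58) + (-3)·(-1.24) + (1)·(0.64) - 0.73
  = 1.35
step(z) = 1 (z≥0)

1


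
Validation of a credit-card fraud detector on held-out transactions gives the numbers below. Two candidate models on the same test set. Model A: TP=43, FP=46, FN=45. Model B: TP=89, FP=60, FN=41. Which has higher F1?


Model A: P=43/89=0.4831, R=43/88=0.4886, F1=2PR/(P+R)=2TP/(2TP+FP+FN)=86/177=0.4859
Model B: P=89/149=0.5973, R=89/130=0.6846, F1=2PR/(P+R)=2TP/(2TP+FP+FN)=178/279=0.638
0.4859 < 0.638 → Model B

Model B


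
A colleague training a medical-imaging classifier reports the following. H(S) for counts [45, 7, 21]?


Probabilities: [45/73, 7/73, 21/73] ≈ [0.6164, 0.0959, 0.2877]
H = -((45/73)·log₂(45/73) + (7/73)·log₂(7/73) + (21/73)·log₂(21/73))
  = 1.2717 bits

1.2717 bits


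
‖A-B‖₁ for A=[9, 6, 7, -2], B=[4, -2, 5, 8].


d = |9-4| + |6+ 2| + |7-5| + |-2-8|
  = 5 + 8 + 2 + 10
  = 25

25


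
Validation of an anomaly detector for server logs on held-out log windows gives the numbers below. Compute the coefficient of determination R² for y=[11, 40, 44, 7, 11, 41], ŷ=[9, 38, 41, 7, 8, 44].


ȳ = 25.6667
SS_res = Σ(y-ŷ)² = 35
SS_tot = Σ(y-ȳ)² = 1555.33
R² = 1 - SS_res/SS_tot = 1 - 0.0225 = 0.9775

0.9775


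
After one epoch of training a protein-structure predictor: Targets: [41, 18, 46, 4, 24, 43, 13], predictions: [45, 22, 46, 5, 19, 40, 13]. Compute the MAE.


Absolute errors: |41-45|=4, |18-22|=4, |46-46|=0, |4-5|=1, |24-19|=5, |43-40|=3, |13-13|=0
Sum = 17
MAE = 17/7 = 17/7

17/7


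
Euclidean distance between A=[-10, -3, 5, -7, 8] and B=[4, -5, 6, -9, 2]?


d = √((-10-4)² + (-3+ 5)² + (5-6)² + (-7+ 9)² + (8-2)²)
  = √(196 + 4 + 1 + 4 + 36)
  = √241 = 15.5242

15.5242


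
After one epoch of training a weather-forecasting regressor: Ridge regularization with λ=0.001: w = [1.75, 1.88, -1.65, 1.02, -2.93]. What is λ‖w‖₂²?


‖w‖₂² = (1.75)² + (1.88)² + (-1.65)² + (1.02)² + (-2.93)²
     = 3.0625 + 3.5344 + 2.7225 + 1.0404 + 8.5849
     = 18.9447
λ·‖w‖₂² = 0.001·18.9447 = 0.018945

0.018945


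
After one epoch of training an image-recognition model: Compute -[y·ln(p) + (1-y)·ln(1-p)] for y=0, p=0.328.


BCE = -[y·ln(p) + (1-y)·ln(1-p)]
= -0 - 1·ln(1-0.328)
= -ln(0.672) = 0.3975

0.3975


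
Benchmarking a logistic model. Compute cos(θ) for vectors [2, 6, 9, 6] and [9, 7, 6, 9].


A·B = 2·9 + 6·7 + 9·6 + 6·9 = 168
‖A‖ = √157 = 12.53, ‖B‖ = √247 = 15.7162
cos = 168/(√157·√247) = 168/√38779 = 0.8531

0.8531


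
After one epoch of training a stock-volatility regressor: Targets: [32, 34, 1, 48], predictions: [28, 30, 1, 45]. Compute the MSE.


Squared errors: (32-28)²=16, (34-30)²=16, (1-1)²=0, (48-45)²=9
Sum = 41
MSE = 41/4 = 41/4

41/4


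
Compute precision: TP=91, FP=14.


Precision = TP/(TP+FP)
= 91/(91+14)
= 91/105 = 86.67%

86.67%


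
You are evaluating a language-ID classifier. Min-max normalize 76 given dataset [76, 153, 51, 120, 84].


min=51, max=153
(76-51)/(153-51) = 25/102 = 0.2451

0.2451


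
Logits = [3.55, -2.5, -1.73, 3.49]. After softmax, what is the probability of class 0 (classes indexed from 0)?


Exponentials: e^3.55=34.8133, e^-2.5=0.0821, e^-1.73=0.1773, e^3.49=32.7859
Sum = 67.8586
Softmax = [0.513, 0.0012, 0.0026, 0.4832]
p[0] = 34.8133/67.8586 = 0.513

0.513


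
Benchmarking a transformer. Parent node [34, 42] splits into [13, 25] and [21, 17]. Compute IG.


Parent = [34, 42], H_parent = 0.992
H_left = 0.9268 (n=38), H_right = 0.992 (n=38)
H_children = (38/76)·0.9268 + (38/76)·0.992 = 0.9594
IG = 0.992 - 0.9594 = 0.0326

0.0326


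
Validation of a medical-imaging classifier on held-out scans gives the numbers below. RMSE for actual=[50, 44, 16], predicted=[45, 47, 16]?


MSE = 34/3 = 11.3333
RMSE = √(34/3) = 3.3665

3.3665


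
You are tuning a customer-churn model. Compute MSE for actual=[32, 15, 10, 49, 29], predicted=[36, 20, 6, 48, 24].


Squared errors: (32-36)²=16, (15-20)²=25, (10-6)²=16, (49-48)²=1, (29-24)²=25
Sum = 83
MSE = 83/5 = 83/5

83/5


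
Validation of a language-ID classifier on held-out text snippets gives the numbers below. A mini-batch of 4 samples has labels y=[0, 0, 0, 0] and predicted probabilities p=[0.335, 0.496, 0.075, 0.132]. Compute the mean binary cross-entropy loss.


L[0] = -ln(1-0.335) = -ln(0.665) = 0.408
L[1] = -ln(1-0.496) = -ln(0.504) = 0.6852
L[2] = -ln(1-0.075) = -ln(0.925) = 0.078
L[3] = -ln(1-0.132) = -ln(0.868) = 0.1416
mean = (0.408 + 0.6852 + 0.078 + 0.1416)/4 = 0.3282

0.3282


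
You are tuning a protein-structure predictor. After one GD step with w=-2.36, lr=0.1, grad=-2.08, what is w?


w_new = w - α·∇
= -2.36 - 0.1·-2.08
= -2.36 + 0.208
= -2.152

-2.152


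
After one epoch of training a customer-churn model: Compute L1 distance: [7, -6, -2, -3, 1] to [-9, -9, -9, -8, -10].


d = |7+ 9| + |-6+ 9| + |-2+ 9| + |-3+ 8| + |1+ 10|
  = 16 + 3 + 7 + 5 + 11
  = 42

42


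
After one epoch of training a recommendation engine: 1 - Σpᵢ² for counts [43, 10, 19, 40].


Probabilities: [43/112, 10/112, 19/112, 40/112] ≈ [0.3839, 0.0893, 0.1696, 0.3571]
Σpᵢ² = (1849 + 100 + 361 + 1600)/112² = 3910/12544
Gini = 1 - Σpᵢ² = 1 - 3910/12544 = 0.6883

0.6883


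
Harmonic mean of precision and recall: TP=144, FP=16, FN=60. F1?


Precision = 144/160 = 0.9
Recall = 144/204 = 0.7059
F1 = 2·P·R/(P+R) = 2·TP/(2·TP+FP+FN) = 288/(288+16+60) = 288/364 = 0.7912

0.7912


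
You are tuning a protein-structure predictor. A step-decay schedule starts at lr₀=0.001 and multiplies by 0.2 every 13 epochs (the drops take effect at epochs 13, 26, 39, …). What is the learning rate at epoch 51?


n_drops = ⌊51/13⌋ = 3
lr = 0.001·0.2^3 = 0.001·0.008 = 0.000008

0.000008


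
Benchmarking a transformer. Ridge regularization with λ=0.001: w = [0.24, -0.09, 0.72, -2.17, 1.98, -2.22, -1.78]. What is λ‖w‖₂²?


‖w‖₂² = (0.24)² + (-0.09)² + (0.72)² + (-2.17)² + (1.98)² + (-2.22)² + (-1.78)²
     = 0.0576 + 0.0081 + 0.5184 + 4.7089 + 3.9204 + 4.9284 + 3.1684
     = 17.3102
λ·‖w‖₂² = 0.001·17.3102 = 0.01731

0.01731


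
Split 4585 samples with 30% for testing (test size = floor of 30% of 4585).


Test = ⌊4585·30/100⌋ = 1375
Train = 4585 - 1375 = 3210

Train: 3210, Test: 1375


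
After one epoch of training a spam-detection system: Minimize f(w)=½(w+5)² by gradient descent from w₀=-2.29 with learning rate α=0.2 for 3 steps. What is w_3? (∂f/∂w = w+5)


step 1: grad = -2.29+5 = 2.71; w = -2.29 - 0.2·(2.71) = -2.832
step 2: grad = -2.832+5 = 2.168; w = -2.832 - 0.2·(2.168) = -3.2656
step 3: grad = -3.2656+5 = 1.7344; w = -3.2656 - 0.2·(1.7344) = -3.61248

-3.61248


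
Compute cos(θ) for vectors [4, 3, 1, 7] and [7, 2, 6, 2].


A·B = 4·7 + 3·2 + 1·6 + 7·2 = 54
‖A‖ = √75 = 8.6603, ‖B‖ = √93 = 9.6437
cos = 54/(√75·√93) = 54/√6975 = 0.6466

0.6466
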